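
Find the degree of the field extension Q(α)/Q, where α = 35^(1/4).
[Q(α):Q] = 4

α is a root of x^4 - 35. By Eisenstein's criterion at the prime p = 5 (which divides the constant term 35 but p^2 = 25 does not, since 35 is squarefree), x^4 - 35 is irreducible over Q. Hence [Q(α):Q] = 4.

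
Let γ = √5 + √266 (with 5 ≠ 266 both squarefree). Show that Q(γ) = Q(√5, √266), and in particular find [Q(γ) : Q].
[Q(γ) : Q] = 4 (equivalently, Q(γ) = Q(√5, √266))

Obviously Q(γ) ⊆ Q(√5, √266), and [Q(√5, √266):Q] = 4 (since 5, 266 are distinct squarefree integers > 1 with 1330 not a perfect square). To show equality we compute the minimal polynomial of γ. From γ = √5 + √266: γ^2 = 5 + 2√(1330) + 266 = 271 + 2√(1330), so γ^2 - 271 = 2√(1330); squaring, (γ^2 - 271)^2 = 4·1330, i.e. γ^4 - 542γ^2 + 73441 - 5320 = 0, i.e. γ^4 - 542γ^2 + 68121 = 0. So γ is a root of x^4 - 542x^2 + 68121. This polynomial is irreducible over Q: it has no rational root (each ±√5 ± √266 is irrational), and any factorization into two quadratics over Q would force √(1330) ∈ Q (pairing opposite roots) or √5, √266 ∈ Q (other pairings), all impossible. Hence [Q(γ):Q] = 4 = [Q(√5, √266):Q], so Q(γ) = Q(√5, √266).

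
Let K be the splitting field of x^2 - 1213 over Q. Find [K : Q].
[K : Q] = 2

f(x) = x^2 - 1213 factors as (x - √1213)(x + √1213). The splitting field is K = Q(√1213). Since 1213 is squarefree and > 1, it is not a perfect square, so x^2 - 1213 is irreducible over Q and [Q(√1213) : Q] = 2. Hence [K : Q] = 2.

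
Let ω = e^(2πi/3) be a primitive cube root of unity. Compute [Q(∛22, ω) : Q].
[Q(∛22, ω) : Q] = 6

[Q(∛22):Q] = 3 (min poly x^3 - 22, irreducible since 22 is not a perfect cube). [Q(ω):Q] = 2 (min poly x^2 + x + 1). Since Q(∛22) ⊂ R and ω ∉ R, we have ω ∉ Q(∛22), so x^2 + x + 1 remains irreducible over Q(∛22) and [Q(∛22, ω) : Q(∛22)] = 2. By the tower law, [Q(∛22, ω) : Q] = 3 · 2 = 6. (In fact Q(∛22, ω) is the splitting field of x^3 - 22 over Q.)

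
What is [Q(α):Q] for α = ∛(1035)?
[Q(α):Q] = 3

The minimal polynomial of α is x^3 - 1035, irreducible over Q since 1035 is not a perfect cube (so x^3 - 1035 has no rational root). Hence [Q(α):Q] = deg(m_α) = 3.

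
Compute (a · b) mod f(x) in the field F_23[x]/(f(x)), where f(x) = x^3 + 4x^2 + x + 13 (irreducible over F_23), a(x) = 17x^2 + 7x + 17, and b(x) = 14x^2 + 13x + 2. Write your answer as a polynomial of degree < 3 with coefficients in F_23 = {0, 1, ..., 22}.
a · b ≡ 12x^2 + 5x + 6 (mod f(x))

Multiply in F_23[x]: a(x)·b(x) = (17x^2 + 7x + 17)·(14x^2 + 13x + 2) = 8x^4 + 20x^3 + 18x^2 + 5x + 11. This has degree ≥ 3, so divide by f(x) over F_23: 8x^4 + 20x^3 + 18x^2 + 5x + 11 = (8x + 11)·(x^3 + 4x^2 + x + 13) + (12x^2 + 5x + 6). Hence a·b ≡ 12x^2 + 5x + 6 (mod f). (F_23[x]/(f) is a field with 23^3 = 12167 elements since f is irreducible of degree 3.)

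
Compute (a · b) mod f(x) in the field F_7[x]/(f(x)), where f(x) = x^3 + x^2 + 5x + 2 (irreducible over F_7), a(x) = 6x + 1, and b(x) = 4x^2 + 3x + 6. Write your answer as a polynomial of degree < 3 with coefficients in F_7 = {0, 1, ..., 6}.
a · b ≡ 5x^2 + 3x (mod f(x))

Multiply in F_7[x]: a(x)·b(x) = (6x + 1)·(4x^2 + 3x + 6) = 3x^3 + x^2 + 4x + 6. This has degree ≥ 3, so divide by f(x) over F_7: 3x^3 + x^2 + 4x + 6 = (3)·(x^3 + x^2 + 5x + 2) + (5x^2 + 3x). Hence a·b ≡ 5x^2 + 3x (mod f). (F_7[x]/(f) is a field with 7^3 = 343 elements since f is irreducible of degree 3.)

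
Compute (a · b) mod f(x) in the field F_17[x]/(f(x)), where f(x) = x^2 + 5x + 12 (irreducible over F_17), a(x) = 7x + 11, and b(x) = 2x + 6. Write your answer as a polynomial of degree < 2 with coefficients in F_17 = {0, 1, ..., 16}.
a · b ≡ 11x (mod f(x))

Multiply in F_17[x]: a(x)·b(x) = (7x + 11)·(2x + 6) = 14x^2 + 13x + 15. This has degree ≥ 2, so divide by f(x) over F_17: 14x^2 + 13x + 15 = (14)·(x^2 + 5x + 12) + (11x). Hence a·b ≡ 11x (mod f). (F_17[x]/(f) is a field with 17^2 = 289 elements since f is irreducible of degree 2.)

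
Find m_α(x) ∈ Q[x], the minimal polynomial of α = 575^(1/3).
m_α(x) = x^3 - 575

α satisfies α^3 = 575, so x^3 - 575 annihilates α. By the rational root test, a rational root p/q (in lowest terms) of x^3 - 575 would satisfy p^3 = 575 q^3, forcing q = 1 and p^3 = 575; but 575 is not a perfect cube, contradiction. A monic cubic over Q with no rational root is irreducible (any nontrivial factorization would include a linear factor). Hence x^3 - 575 is the minimal polynomial of α, and in particular [Q(α):Q] = 3.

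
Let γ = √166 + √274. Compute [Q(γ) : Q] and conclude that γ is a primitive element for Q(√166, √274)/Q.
[Q(γ) : Q] = 4 (equivalently, Q(γ) = Q(√166, √274))

Obviously Q(γ) ⊆ Q(√166, √274), and [Q(√166, √274):Q] = 4 (since 166, 274 are distinct squarefree integers > 1 with 45484 not a perfect square). To show equality we compute the minimal polynomial of γ. From γ = √166 + √274: γ^2 = 166 + 2√(45484) + 274 = 440 + 2√(45484), so γ^2 - 440 = 2√(45484); squaring, (γ^2 - 440)^2 = 4·45484, i.e. γ^4 - 880γ^2 + 193600 - 181936 = 0, i.e. γ^4 - 880γ^2 + 11664 = 0. So γ is a root of x^4 - 880x^2 + 11664. This polynomial is irreducible over Q: it has no rational root (each ±√166 ± √274 is irrational), and any factorization into two quadratics over Q would force √(45484) ∈ Q (pairing opposite roots) or √166, √274 ∈ Q (other pairings), all impossible. Hence [Q(γ):Q] = 4 = [Q(√166, √274):Q], so Q(γ) = Q(√166, √274).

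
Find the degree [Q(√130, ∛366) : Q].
[Q(√130, ∛366) : Q] = 6

Let L = Q(√130, ∛366). Since Q(√130) ⊂ L and [Q(√130):Q] = 2, the tower law gives 2 | [L:Q]. Likewise Q(∛366) ⊂ L with [Q(∛366):Q] = 3 (because 366 is not a perfect cube), so 3 | [L:Q]. As gcd(2,3) = 1, [L:Q] is divisible by 6. Conversely L is generated over Q by √130 and ∛366, so [L:Q] ≤ 2·3 = 6. Therefore [Q(√130, ∛366) : Q] = 6.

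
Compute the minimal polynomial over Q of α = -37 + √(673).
m_α(x) = x^2 + 74x + 696

From α + 37 = √(673), squaring gives (α + 37)^2 = 673, i.e. α^2 + 74α + 1369 = 673, so α^2 + 74α + 696 = 0. The discriminant of x^2 + 74x + 696 is (74)^2 - 4·(696) = 5476 - 2784 = 2692, and 4·(673) is not a perfect square in Q since 673 is squarefree and ≠ 1. Hence x^2 + 74x + 696 is irreducible over Q and is the minimal polynomial of α.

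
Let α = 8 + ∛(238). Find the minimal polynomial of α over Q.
m_α(x) = x^3 - 24x^2 + 192x - 750

Set β = α - 8 = ∛(238), so β^3 = 238. Then (α - 8)^3 - 238 = 0, i.e. α is a root of g(x) = (x - 8)^3 - 238 = x^3 - 24x^2 + 192x - 750. Since g(x) = h(x - 8) where h(x) = x^3 - 238, and h is irreducible over Q (because 238 is not a perfect cube, so h has no rational root, and a monic cubic with no rational root is irreducible), g is also irreducible (irreducibility is preserved under the substitution x → x - 8). Hence m_α(x) = x^3 - 24x^2 + 192x - 750.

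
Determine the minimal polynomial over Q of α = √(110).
m_α(x) = x^2 - 110

α satisfies α^2 - 110 = 0, so x^2 - 110 annihilates α. Since d = 110 is squarefree and ≠ 1, it is not a perfect square in Q, so x^2 - 110 has no rational root and is therefore irreducible over Q (a degree-2 polynomial over a field is irreducible iff it has no root). Hence m_α(x) = x^2 - 110.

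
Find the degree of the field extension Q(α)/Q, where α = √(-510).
[Q(α):Q] = 2

[Q(α):Q] equals the degree of the minimal polynomial of α. Here α^2 = -510 and x^2 + 510 is irreducible (d = -510 is squarefree, ≠ 1, hence not a square), so deg(m_α) = 2. Thus [Q(α):Q] = 2.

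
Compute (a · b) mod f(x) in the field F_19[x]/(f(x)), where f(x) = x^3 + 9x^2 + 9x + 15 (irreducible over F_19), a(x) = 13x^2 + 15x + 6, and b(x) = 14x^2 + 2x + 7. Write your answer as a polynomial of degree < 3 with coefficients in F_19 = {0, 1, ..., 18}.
a · b ≡ 13x^2 + 11x + 1 (mod f(x))

Multiply in F_19[x]: a(x)·b(x) = (13x^2 + 15x + 6)·(14x^2 + 2x + 7) = 11x^4 + 8x^3 + 15x^2 + 3x + 4. This has degree ≥ 3, so divide by f(x) over F_19: 11x^4 + 8x^3 + 15x^2 + 3x + 4 = (11x + 4)·(x^3 + 9x^2 + 9x + 15) + (13x^2 + 11x + 1). Hence a·b ≡ 13x^2 + 11x + 1 (mod f). (F_19[x]/(f) is a field with 19^3 = 6859 elements since f is irreducible of degree 3.)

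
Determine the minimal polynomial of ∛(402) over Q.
m_α(x) = x^3 - 402

α satisfies α^3 = 402, so x^3 - 402 annihilates α. By the rational root test, a rational root p/q (in lowest terms) of x^3 - 402 would satisfy p^3 = 402 q^3, forcing q = 1 and p^3 = 402; but 402 is not a perfect cube, contradiction. A monic cubic over Q with no rational root is irreducible (any nontrivial factorization would include a linear factor). Hence x^3 - 402 is the minimal polynomial of α, and in particular [Q(α):Q] = 3.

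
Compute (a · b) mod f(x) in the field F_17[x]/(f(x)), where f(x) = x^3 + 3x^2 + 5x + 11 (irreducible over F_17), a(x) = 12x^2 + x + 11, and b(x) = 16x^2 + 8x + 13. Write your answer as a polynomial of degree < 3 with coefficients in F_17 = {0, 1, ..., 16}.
a · b ≡ 7x^2 + 3x + 11 (mod f(x))

Multiply in F_17[x]: a(x)·b(x) = (12x^2 + x + 11)·(16x^2 + 8x + 13) = 5x^4 + 10x^3 + 16x + 7. This has degree ≥ 3, so divide by f(x) over F_17: 5x^4 + 10x^3 + 16x + 7 = (5x + 12)·(x^3 + 3x^2 + 5x + 11) + (7x^2 + 3x + 11). Hence a·b ≡ 7x^2 + 3x + 11 (mod f). (F_17[x]/(f) is a field with 17^3 = 4913 elements since f is irreducible of degree 3.)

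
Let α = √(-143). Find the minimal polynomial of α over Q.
m_α(x) = x^2 + 143

α satisfies α^2 + 143 = 0, so x^2 + 143 annihilates α. Since d = -143 is squarefree and ≠ 1, it is not a perfect square in Q, so x^2 + 143 has no rational root and is therefore irreducible over Q (a degree-2 polynomial over a field is irreducible iff it has no root). Hence m_α(x) = x^2 + 143.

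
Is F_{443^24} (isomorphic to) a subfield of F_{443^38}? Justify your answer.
No: F_{443^24} is not a subfield of F_{443^38}

F_{p^m} embeds in F_{p^n} iff m | n. Here 24 ∤ 38 (since 38 = 1·24 + 14 with remainder 14 ≠ 0), so F_{443^24} is not a subfield of F_{443^38}. Equivalently: if it were, the tower law would give 24 = [F_{443^24}:F_443] dividing [F_{443^38}:F_443] = 38, contradiction.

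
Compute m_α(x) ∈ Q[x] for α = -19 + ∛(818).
m_α(x) = x^3 + 57x^2 + 1083x + 6041

Set β = α + 19 = ∛(818), so β^3 = 818. Then (α + 19)^3 - 818 = 0, i.e. α is a root of g(x) = (x + 19)^3 - 818 = x^3 + 57x^2 + 1083x + 6041. Since g(x) = h(x + 19) where h(x) = x^3 - 818, and h is irreducible over Q (because 818 is not a perfect cube, so h has no rational root, and a monic cubic with no rational root is irreducible), g is also irreducible (irreducibility is preserved under the substitution x → x + 19). Hence m_α(x) = x^3 + 57x^2 + 1083x + 6041.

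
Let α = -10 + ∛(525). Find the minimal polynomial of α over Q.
m_α(x) = x^3 + 30x^2 + 300x + 475

Set β = α + 10 = ∛(525), so β^3 = 525. Then (α + 10)^3 - 525 = 0, i.e. α is a root of g(x) = (x + 10)^3 - 525 = x^3 + 30x^2 + 300x + 475. Since g(x) = h(x + 10) where h(x) = x^3 - 525, and h is irreducible over Q (because 525 is not a perfect cube, so h has no rational root, and a monic cubic with no rational root is irreducible), g is also irreducible (irreducibility is preserved under the substitution x → x + 10). Hence m_α(x) = x^3 + 30x^2 + 300x + 475.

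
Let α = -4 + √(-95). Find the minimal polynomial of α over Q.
m_α(x) = x^2 + 8x + 111

From α + 4 = √(-95), squaring gives (α + 4)^2 = -95, i.e. α^2 + 8α + 16 = -95, so α^2 + 8α + 111 = 0. The discriminant of x^2 + 8x + 111 is (8)^2 - 4·(111) = 64 - 444 = -380, and 4·(-95) is not a perfect square in Q since -95 is squarefree and ≠ 1. Hence x^2 + 8x + 111 is irreducible over Q and is the minimal polynomial of α.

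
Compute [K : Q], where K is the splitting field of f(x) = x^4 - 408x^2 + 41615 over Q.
[K : Q] = 4

Solving the quadratic in x^2: x^2 = (408 ± √(408^2 - 4·41615))/2 = (408 ± √4)/2 = (408 ± 2)/2, giving x^2 = 203 or x^2 = 205. So f(x) = (x^2 - 203)(x^2 - 205) and the roots of f are ±√203, ±√205. Hence the splitting field is K = Q(√203, √205). Since 203 and 205 are distinct squarefree integers > 1, their product 41615 is not a perfect square, so √205 ∉ Q(√203). By the tower law [K:Q] = [Q(√203,√205):Q(√203)] · [Q(√203):Q] = 2 · 2 = 4.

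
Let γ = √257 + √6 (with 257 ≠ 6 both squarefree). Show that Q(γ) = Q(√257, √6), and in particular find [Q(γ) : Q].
[Q(γ) : Q] = 4 (equivalently, Q(γ) = Q(√257, √6))

Obviously Q(γ) ⊆ Q(√257, √6), and [Q(√257, √6):Q] = 4 (since 257, 6 are distinct squarefree integers > 1 with 1542 not a perfect square). To show equality we compute the minimal polynomial of γ. From γ = √257 + √6: γ^2 = 257 + 2√(1542) + 6 = 263 + 2√(1542), so γ^2 - 263 = 2√(1542); squaring, (γ^2 - 263)^2 = 4·1542, i.e. γ^4 - 526γ^2 + 69169 - 6168 = 0, i.e. γ^4 - 526γ^2 + 63001 = 0. So γ is a root of x^4 - 526x^2 + 63001. This polynomial is irreducible over Q: it has no rational root (each ±√257 ± √6 is irrational), and any factorization into two quadratics over Q would force √(1542) ∈ Q (pairing opposite roots) or √257, √6 ∈ Q (other pairings), all impossible. Hence [Q(γ):Q] = 4 = [Q(√257, √6):Q], so Q(γ) = Q(√257, √6).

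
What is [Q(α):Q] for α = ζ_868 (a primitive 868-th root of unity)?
[Q(α):Q] = 360

The minimal polynomial of ζ_868 over Q is the 868-th cyclotomic polynomial Φ_868(x), which is irreducible over Q and has degree φ(868) = 360. Hence [Q(α):Q] = φ(868) = 360.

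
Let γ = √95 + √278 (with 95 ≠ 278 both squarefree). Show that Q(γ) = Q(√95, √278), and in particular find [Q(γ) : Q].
[Q(γ) : Q] = 4 (equivalently, Q(γ) = Q(√95, √278))

Obviously Q(γ) ⊆ Q(√95, √278), and [Q(√95, √278):Q] = 4 (since 95, 278 are distinct squarefree integers > 1 with 26410 not a perfect square). To show equality we compute the minimal polynomial of γ. From γ = √95 + √278: γ^2 = 95 + 2√(26410) + 278 = 373 + 2√(26410), so γ^2 - 373 = 2√(26410); squaring, (γ^2 - 373)^2 = 4·26410, i.e. γ^4 - 746γ^2 + 139129 - 105640 = 0, i.e. γ^4 - 746γ^2 + 33489 = 0. So γ is a root of x^4 - 746x^2 + 33489. This polynomial is irreducible over Q: it has no rational root (each ±√95 ± √278 is irrational), and any factorization into two quadratics over Q would force √(26410) ∈ Q (pairing opposite roots) or √95, √278 ∈ Q (other pairings), all impossible. Hence [Q(γ):Q] = 4 = [Q(√95, √278):Q], so Q(γ) = Q(√95, √278).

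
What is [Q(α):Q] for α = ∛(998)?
[Q(α):Q] = 3

The minimal polynomial of α is x^3 - 998, irreducible over Q since 998 is not a perfect cube (so x^3 - 998 has no rational root). Hence [Q(α):Q] = deg(m_α) = 3.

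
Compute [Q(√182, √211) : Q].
[Q(√182, √211) : Q] = 4

[Q(√182):Q] = 2 (min poly x^2 - 182, irreducible since 182 is squarefree > 1). For the top step, suppose √211 ∈ Q(√182), say √211 = c + d√182 with c, d ∈ Q. Squaring: 211 = c^2 + 182d^2 + 2cd√182. Since √182 ∉ Q this forces 2cd = 0. If d = 0 then √211 = c ∈ Q, contradicting 211 squarefree > 1. If c = 0 then 211 = 182d^2, so 182·211 = (182d)^2 is a perfect square in Q — but 182·211 = 38402 is not a perfect square (since 182 and 211 are distinct squarefree integers). Contradiction. Hence √211 ∉ Q(√182), so x^2 - 211 stays irreducible over Q(√182) and [Q(√182, √211) : Q(√182)] = 2. By the tower law, [Q(√182, √211) : Q] = 2 · 2 = 4.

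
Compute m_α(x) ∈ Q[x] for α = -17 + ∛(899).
m_α(x) = x^3 + 51x^2 + 867x + 4014

Set β = α + 17 = ∛(899), so β^3 = 899. Then (α + 17)^3 - 899 = 0, i.e. α is a root of g(x) = (x + 17)^3 - 899 = x^3 + 51x^2 + 867x + 4014. Since g(x) = h(x + 17) where h(x) = x^3 - 899, and h is irreducible over Q (because 899 is not a perfect cube, so h has no rational root, and a monic cubic with no rational root is irreducible), g is also irreducible (irreducibility is preserved under the substitution x → x + 17). Hence m_α(x) = x^3 + 51x^2 + 867x + 4014.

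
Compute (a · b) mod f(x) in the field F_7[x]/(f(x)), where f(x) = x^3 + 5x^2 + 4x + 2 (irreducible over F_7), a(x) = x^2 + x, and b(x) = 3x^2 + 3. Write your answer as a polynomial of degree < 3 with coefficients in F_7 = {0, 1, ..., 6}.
a · b ≡ 2x^2 + 3x + 3 (mod f(x))

Multiply in F_7[x]: a(x)·b(x) = (x^2 + x)·(3x^2 + 3) = 3x^4 + 3x^3 + 3x^2 + 3x. This has degree ≥ 3, so divide by f(x) over F_7: 3x^4 + 3x^3 + 3x^2 + 3x = (3x + 2)·(x^3 + 5x^2 + 4x + 2) + (2x^2 + 3x + 3). Hence a·b ≡ 2x^2 + 3x + 3 (mod f). (F_7[x]/(f) is a field with 7^3 = 343 elements since f is irreducible of degree 3.)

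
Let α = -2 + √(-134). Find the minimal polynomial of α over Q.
m_α(x) = x^2 + 4x + 138

From α + 2 = √(-134), squaring gives (α + 2)^2 = -134, i.e. α^2 + 4α + 4 = -134, so α^2 + 4α + 138 = 0. The discriminant of x^2 + 4x + 138 is (4)^2 - 4·(138) = 16 - 552 = -536, and 4·(-134) is not a perfect square in Q since -134 is squarefree and ≠ 1. Hence x^2 + 4x + 138 is irreducible over Q and is the minimal polynomial of α.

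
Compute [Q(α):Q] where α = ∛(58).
[Q(α):Q] = 3

The minimal polynomial of α is x^3 - 58, irreducible over Q since 58 is not a perfect cube (so x^3 - 58 has no rational root). Hence [Q(α):Q] = deg(m_α) = 3.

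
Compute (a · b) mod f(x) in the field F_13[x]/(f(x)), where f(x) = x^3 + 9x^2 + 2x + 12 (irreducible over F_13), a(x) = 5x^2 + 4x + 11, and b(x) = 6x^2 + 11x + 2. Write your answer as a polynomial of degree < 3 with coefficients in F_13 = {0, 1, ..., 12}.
a · b ≡ 11x^2 + 8x (mod f(x))

Multiply in F_13[x]: a(x)·b(x) = (5x^2 + 4x + 11)·(6x^2 + 11x + 2) = 4x^4 + x^3 + 3x^2 + 12x + 9. This has degree ≥ 3, so divide by f(x) over F_13: 4x^4 + x^3 + 3x^2 + 12x + 9 = (4x + 4)·(x^3 + 9x^2 + 2x + 12) + (11x^2 + 8x). Hence a·b ≡ 11x^2 + 8x (mod f). (F_13[x]/(f) is a field with 13^3 = 2197 elements since f is irreducible of degree 3.)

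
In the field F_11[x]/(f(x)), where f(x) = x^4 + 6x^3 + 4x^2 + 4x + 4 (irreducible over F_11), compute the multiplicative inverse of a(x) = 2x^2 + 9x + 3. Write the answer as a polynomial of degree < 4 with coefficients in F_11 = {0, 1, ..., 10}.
a(x)^(-1) ≡ 3x^3 + 9x^2 + 5x + 5 (mod f(x))

Since f is irreducible over F_11, F_11[x]/(f) is a field and a(x) ≠ 0 has an inverse. Apply the extended Euclidean algorithm to f(x) and a(x) in F_11[x]: f(x) = (6x^2 + 9x + 2)·a(x) + (3x + 9);  a(x) = (8x + 1)·(3x + 9) + (5). The last nonzero remainder is the constant 5 = gcd(f, a) in F_11. Back-substituting through the division chain expresses 5 = s(x)·a(x) + t(x)·f(x) with s(x) ≡ 4x^3 + x^2 + 3x + 3 (mod f), so (4x^3 + x^2 + 3x + 3)·a(x) ≡ 5 (mod f). Multiplying by 5^(-1) ≡ 9 in F_11 gives a(x)^(-1) ≡ 9·(4x^3 + x^2 + 3x + 3) ≡ 3x^3 + 9x^2 + 5x + 5 (mod f). Check: (2x^2 + 9x + 3)·(3x^3 + 9x^2 + 5x + 5) = 6x^5 + x^4 + x^3 + 5x^2 + 5x + 4 ≡ 1 (mod x^4 + 6x^3 + 4x^2 + 4x + 4).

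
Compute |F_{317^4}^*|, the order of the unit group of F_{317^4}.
|F_{317^4}^*| = 10098039120

F_{317^4} has 317^4 = 10098039121 elements; its multiplicative group consists of all nonzero elements, so |F_{317^4}^*| = 10098039121 - 1 = 10098039120. (It is cyclic since any finite subgroup of the multiplicative group of a field is cyclic.)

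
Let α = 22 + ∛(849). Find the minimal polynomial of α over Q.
m_α(x) = x^3 - 66x^2 + 1452x - 11497

Set β = α - 22 = ∛(849), so β^3 = 849. Then (α - 22)^3 - 849 = 0, i.e. α is a root of g(x) = (x - 22)^3 - 849 = x^3 - 66x^2 + 1452x - 11497. Since g(x) = h(x - 22) where h(x) = x^3 - 849, and h is irreducible over Q (because 849 is not a perfect cube, so h has no rational root, and a monic cubic with no rational root is irreducible), g is also irreducible (irreducibility is preserved under the substitution x → x - 22). Hence m_α(x) = x^3 - 66x^2 + 1452x - 11497.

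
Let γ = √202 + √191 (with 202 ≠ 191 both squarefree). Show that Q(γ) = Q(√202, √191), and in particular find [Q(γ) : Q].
[Q(γ) : Q] = 4 (equivalently, Q(γ) = Q(√202, √191))

Obviously Q(γ) ⊆ Q(√202, √191), and [Q(√202, √191):Q] = 4 (since 202, 191 are distinct squarefree integers > 1 with 38582 not a perfect square). To show equality we compute the minimal polynomial of γ. From γ = √202 + √191: γ^2 = 202 + 2√(38582) + 191 = 393 + 2√(38582), so γ^2 - 393 = 2√(38582); squaring, (γ^2 - 393)^2 = 4·38582, i.e. γ^4 - 786γ^2 + 154449 - 154328 = 0, i.e. γ^4 - 786γ^2 + 121 = 0. So γ is a root of x^4 - 786x^2 + 121. This polynomial is irreducible over Q: it has no rational root (each ±√202 ± √191 is irrational), and any factorization into two quadratics over Q would force √(38582) ∈ Q (pairing opposite roots) or √202, √191 ∈ Q (other pairings), all impossible. Hence [Q(γ):Q] = 4 = [Q(√202, √191):Q], so Q(γ) = Q(√202, √191).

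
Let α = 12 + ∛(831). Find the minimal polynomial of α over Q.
m_α(x) = x^3 - 36x^2 + 432x - 2559

Set β = α - 12 = ∛(831), so β^3 = 831. Then (α - 12)^3 - 831 = 0, i.e. α is a root of g(x) = (x - 12)^3 - 831 = x^3 - 36x^2 + 432x - 2559. Since g(x) = h(x - 12) where h(x) = x^3 - 831, and h is irreducible over Q (because 831 is not a perfect cube, so h has no rational root, and a monic cubic with no rational root is irreducible), g is also irreducible (irreducibility is preserved under the substitution x → x - 12). Hence m_α(x) = x^3 - 36x^2 + 432x - 2559.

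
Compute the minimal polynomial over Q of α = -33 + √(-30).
m_α(x) = x^2 + 66x + 1119

From α + 33 = √(-30), squaring gives (α + 33)^2 = -30, i.e. α^2 + 66α + 1089 = -30, so α^2 + 66α + 1119 = 0. The discriminant of x^2 + 66x + 1119 is (66)^2 - 4·(1119) = 4356 - 4476 = -120, and 4·(-30) is not a perfect square in Q since -30 is squarefree and ≠ 1. Hence x^2 + 66x + 1119 is irreducible over Q and is the minimal polynomial of α.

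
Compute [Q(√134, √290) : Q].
[Q(√134, √290) : Q] = 4

[Q(√134):Q] = 2 (min poly x^2 - 134, irreducible since 134 is squarefree > 1). For the top step, suppose √290 ∈ Q(√134), say √290 = c + d√134 with c, d ∈ Q. Squaring: 290 = c^2 + 134d^2 + 2cd√134. Since √134 ∉ Q this forces 2cd = 0. If d = 0 then √290 = c ∈ Q, contradicting 290 squarefree > 1. If c = 0 then 290 = 134d^2, so 134·290 = (134d)^2 is a perfect square in Q — but 134·290 = 38860 is not a perfect square (since 134 and 290 are distinct squarefree integers). Contradiction. Hence √290 ∉ Q(√134), so x^2 - 290 stays irreducible over Q(√134) and [Q(√134, √290) : Q(√134)] = 2. By the tower law, [Q(√134, √290) : Q] = 2 · 2 = 4.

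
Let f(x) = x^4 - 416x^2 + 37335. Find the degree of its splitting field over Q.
[K : Q] = 4

Solving the quadratic in x^2: x^2 = (416 ± √(416^2 - 4·37335))/2 = (416 ± √23716)/2 = (416 ± 154)/2, giving x^2 = 285 or x^2 = 131. So f(x) = (x^2 - 285)(x^2 - 131) and the roots of f are ±√285, ±√131. Hence the splitting field is K = Q(√285, √131). Since 285 and 131 are distinct squarefree integers > 1, their product 37335 is not a perfect square, so √131 ∉ Q(√285). By the tower law [K:Q] = [Q(√285,√131):Q(√285)] · [Q(√285):Q] = 2 · 2 = 4.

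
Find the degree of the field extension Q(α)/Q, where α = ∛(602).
[Q(α):Q] = 3

The minimal polynomial of α is x^3 - 602, irreducible over Q since 602 is not a perfect cube (so x^3 - 602 has no rational root). Hence [Q(α):Q] = deg(m_α) = 3.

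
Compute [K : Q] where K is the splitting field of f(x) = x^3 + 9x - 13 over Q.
[K : Q] = 6

By the rational root test, any rational root of the monic integer polynomial f(x) = x^3 + 9x - 13 must be an integer dividing the constant term -13, i.e. one of ±{1, 13}. Evaluating: f(1) = -3, f(-1) = -23, f(13) = 2301, f(-13) = -2327; none is 0, so f has no rational root and is therefore irreducible over Q (a cubic with no linear factor over a field is irreducible). For an irreducible cubic, the Galois group is A_3 or S_3 according as the discriminant disc(f) = -4a^3 - 27b^2 = -4·(9)^3 - 27·(-13)^2 = -7479 is or is not a square in Q. Here disc(f) = -7479 is not a perfect square in Q, so the Galois group of f over Q is not contained in A_3 and must be all of S_3. The splitting field has degree |S_3| = 6 over Q, so [K : Q] = 6.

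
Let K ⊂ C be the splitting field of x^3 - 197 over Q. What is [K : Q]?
[K : Q] = 6

The roots of x^3 - 197 are ∛197, ω∛197, ω^2∛197 where ω = e^(2πi/3) is a primitive cube root of unity, so K = Q(∛197, ω). Now [Q(∛197):Q] = 3 (since 197 is not a perfect cube, x^3 - 197 is irreducible) and [Q(ω):Q] = 2. Both 2 and 3 divide [K:Q], and [K:Q] ≤ 3·2 = 6, so [K:Q] = 6. (Equivalently: Q(∛197) ⊂ R but ω ∉ R, so [K : Q(∛197)] = 2.)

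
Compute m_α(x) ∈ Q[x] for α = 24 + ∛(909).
m_α(x) = x^3 - 72x^2 + 1728x - 14733

Set β = α - 24 = ∛(909), so β^3 = 909. Then (α - 24)^3 - 909 = 0, i.e. α is a root of g(x) = (x - 24)^3 - 909 = x^3 - 72x^2 + 1728x - 14733. Since g(x) = h(x - 24) where h(x) = x^3 - 909, and h is irreducible over Q (because 909 is not a perfect cube, so h has no rational root, and a monic cubic with no rational root is irreducible), g is also irreducible (irreducibility is preserved under the substitution x → x - 24). Hence m_α(x) = x^3 - 72x^2 + 1728x - 14733.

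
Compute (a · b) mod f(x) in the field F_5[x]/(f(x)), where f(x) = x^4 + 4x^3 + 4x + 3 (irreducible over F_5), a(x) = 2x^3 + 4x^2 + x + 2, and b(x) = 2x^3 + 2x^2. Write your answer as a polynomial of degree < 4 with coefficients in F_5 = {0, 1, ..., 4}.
a · b ≡ x^3 + 3x^2 + 3x + 2 (mod f(x))

Multiply in F_5[x]: a(x)·b(x) = (2x^3 + 4x^2 + x + 2)·(2x^3 + 2x^2) = 4x^6 + 2x^5 + x^3 + 4x^2. This has degree ≥ 4, so divide by f(x) over F_5: 4x^6 + 2x^5 + x^3 + 4x^2 = (4x^2 + x + 1)·(x^4 + 4x^3 + 4x + 3) + (x^3 + 3x^2 + 3x + 2). Hence a·b ≡ x^3 + 3x^2 + 3x + 2 (mod f). (F_5[x]/(f) is a field with 5^4 = 625 elements since f is irreducible of degree 4.)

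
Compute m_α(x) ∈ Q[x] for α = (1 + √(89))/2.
m_α(x) = x^2 - x - 22

From 2α - 1 = √(89), squaring gives (2α - 1)^2 = 89, i.e. 4α^2 - 4α + 1 = 89, so α^2 - α + (1 - 89)/4 = 0. Since 89 ≡ 1 (mod 4), (1 - 89)/4 = -22 ∈ Z. The polynomial x^2 - x - 22 has discriminant 1 - 4·(-22) = 89, which is not a perfect square in Q (d = 89 is squarefree and ≠ 1), so x^2 - x - 22 is irreducible over Q. It is the minimal polynomial of α.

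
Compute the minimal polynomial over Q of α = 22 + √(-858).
m_α(x) = x^2 - 44x + 1342

From α - 22 = √(-858), squaring gives (α - 22)^2 = -858, i.e. α^2 - 44α + 484 = -858, so α^2 - 44α + 1342 = 0. The discriminant of x^2 - 44x + 1342 is (-44)^2 - 4·(1342) = 1936 - 5368 = -3432, and 4·(-858) is not a perfect square in Q since -858 is squarefree and ≠ 1. Hence x^2 - 44x + 1342 is irreducible over Q and is the minimal polynomial of α.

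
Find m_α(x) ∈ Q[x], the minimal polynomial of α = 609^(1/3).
m_α(x) = x^3 - 609

α satisfies α^3 = 609, so x^3 - 609 annihilates α. By the rational root test, a rational root p/q (in lowest terms) of x^3 - 609 would satisfy p^3 = 609 q^3, forcing q = 1 and p^3 = 609; but 609 is not a perfect cube, contradiction. A monic cubic over Q with no rational root is irreducible (any nontrivial factorization would include a linear factor). Hence x^3 - 609 is the minimal polynomial of α, and in particular [Q(α):Q] = 3.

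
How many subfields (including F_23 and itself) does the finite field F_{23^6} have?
F_{23^6} has 4 subfields

The subfields of F_{p^n} are exactly the fields F_{p^d} for d | n (each is the fixed field of the unique index-d subgroup of Gal(F_{p^n}/F_p) ≅ Z/nZ). The divisors of n = 6 are {1, 2, 3, 6}, giving 4 subfields: F_{23^1}, F_{23^2}, F_{23^3}, F_{23^6}.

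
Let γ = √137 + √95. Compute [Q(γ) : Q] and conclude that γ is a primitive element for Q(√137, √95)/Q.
[Q(γ) : Q] = 4 (equivalently, Q(γ) = Q(√137, √95))

Obviously Q(γ) ⊆ Q(√137, √95), and [Q(√137, √95):Q] = 4 (since 137, 95 are distinct squarefree integers > 1 with 13015 not a perfect square). To show equality we compute the minimal polynomial of γ. From γ = √137 + √95: γ^2 = 137 + 2√(13015) + 95 = 232 + 2√(13015), so γ^2 - 232 = 2√(13015); squaring, (γ^2 - 232)^2 = 4·13015, i.e. γ^4 - 464γ^2 + 53824 - 52060 = 0, i.e. γ^4 - 464γ^2 + 1764 = 0. So γ is a root of x^4 - 464x^2 + 1764. This polynomial is irreducible over Q: it has no rational root (each ±√137 ± √95 is irrational), and any factorization into two quadratics over Q would force √(13015) ∈ Q (pairing opposite roots) or √137, √95 ∈ Q (other pairings), all impossible. Hence [Q(γ):Q] = 4 = [Q(√137, √95):Q], so Q(γ) = Q(√137, √95).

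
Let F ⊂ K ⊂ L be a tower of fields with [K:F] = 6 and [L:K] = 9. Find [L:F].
[L:F] = 54

The tower law says that for any tower of field extensions F ⊂ K ⊂ L with finite degrees, [L:F] = [L:K] · [K:F]. Here this gives [L:F] = 9 · 6 = 54.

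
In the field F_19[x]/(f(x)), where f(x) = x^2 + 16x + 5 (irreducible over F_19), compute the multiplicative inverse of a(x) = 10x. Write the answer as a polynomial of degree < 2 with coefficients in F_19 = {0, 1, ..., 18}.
a(x)^(-1) ≡ 11x + 5 (mod f(x))

Since f is irreducible over F_19, F_19[x]/(f) is a field and a(x) ≠ 0 has an inverse. Apply the extended Euclidean algorithm to f(x) and a(x) in F_19[x]: f(x) = (2x + 13)·a(x) + (5). The last nonzero remainder is the constant 5 = gcd(f, a) in F_19. Back-substituting through the division chain expresses 5 = s(x)·a(x) + t(x)·f(x) with s(x) ≡ 17x + 6 (mod f), so (17x + 6)·a(x) ≡ 5 (mod f). Multiplying by 5^(-1) ≡ 4 in F_19 gives a(x)^(-1) ≡ 4·(17x + 6) ≡ 11x + 5 (mod f). Check: (10x)·(11x + 5) = 15x^2 + 12x ≡ 1 (mod x^2 + 16x + 5).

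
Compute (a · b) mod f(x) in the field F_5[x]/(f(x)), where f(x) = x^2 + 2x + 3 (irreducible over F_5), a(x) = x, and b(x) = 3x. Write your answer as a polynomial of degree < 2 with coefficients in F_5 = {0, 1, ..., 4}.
a · b ≡ 4x + 1 (mod f(x))

Multiply in F_5[x]: a(x)·b(x) = (x)·(3x) = 3x^2. This has degree ≥ 2, so divide by f(x) over F_5: 3x^2 = (3)·(x^2 + 2x + 3) + (4x + 1). Hence a·b ≡ 4x + 1 (mod f). (F_5[x]/(f) is a field with 5^2 = 25 elements since f is irreducible of degree 2.)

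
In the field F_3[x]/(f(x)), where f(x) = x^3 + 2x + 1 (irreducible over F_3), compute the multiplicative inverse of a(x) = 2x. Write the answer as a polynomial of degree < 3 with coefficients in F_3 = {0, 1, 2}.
a(x)^(-1) ≡ x^2 + 2 (mod f(x))

Since f is irreducible over F_3, F_3[x]/(f) is a field and a(x) ≠ 0 has an inverse. Apply the extended Euclidean algorithm to f(x) and a(x) in F_3[x]: f(x) = (2x^2 + 1)·a(x) + (1). The last nonzero remainder is the constant 1 = gcd(f, a) in F_3. Back-substituting through the division chain expresses 1 = s(x)·a(x) + t(x)·f(x) with s(x) ≡ x^2 + 2 (mod f), so a(x)^(-1) ≡ s(x) = x^2 + 2 (mod f). Check: (2x)·(x^2 + 2) = 2x^3 + x ≡ 1 (mod x^3 + 2x + 1).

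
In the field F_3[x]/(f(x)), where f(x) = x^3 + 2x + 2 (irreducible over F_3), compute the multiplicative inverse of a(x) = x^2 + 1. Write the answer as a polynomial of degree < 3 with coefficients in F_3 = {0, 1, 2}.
a(x)^(-1) ≡ 2x^2 + 2x + 2 (mod f(x))

Since f is irreducible over F_3, F_3[x]/(f) is a field and a(x) ≠ 0 has an inverse. Apply the extended Euclidean algorithm to f(x) and a(x) in F_3[x]: f(x) = (x)·a(x) + (x + 2);  a(x) = (x + 1)·(x + 2) + (2). The last nonzero remainder is the constant 2 = gcd(f, a) in F_3. Back-substituting through the division chain expresses 2 = s(x)·a(x) + t(x)·f(x) with s(x) ≡ x^2 + x + 1 (mod f), so (x^2 + x + 1)·a(x) ≡ 2 (mod f). Multiplying by 2^(-1) ≡ 2 in F_3 gives a(x)^(-1) ≡ 2·(x^2 + x + 1) ≡ 2x^2 + 2x + 2 (mod f). Check: (x^2 + 1)·(2x^2 + 2x + 2) = 2x^4 + 2x^3 + x^2 + 2x + 2 ≡ 1 (mod x^3 + 2x + 2).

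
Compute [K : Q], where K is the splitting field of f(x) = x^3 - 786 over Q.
[K : Q] = 6

The roots of x^3 - 786 are ∛786, ω∛786, ω^2∛786 where ω = e^(2πi/3) is a primitive cube root of unity, so K = Q(∛786, ω). Now [Q(∛786):Q] = 3 (since 786 is not a perfect cube, x^3 - 786 is irreducible) and [Q(ω):Q] = 2. Both 2 and 3 divide [K:Q], and [K:Q] ≤ 3·2 = 6, so [K:Q] = 6. (Equivalently: Q(∛786) ⊂ R but ω ∉ R, so [K : Q(∛786)] = 2.)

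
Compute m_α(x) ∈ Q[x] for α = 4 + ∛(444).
m_α(x) = x^3 - 12x^2 + 48x - 508

Set β = α - 4 = ∛(444), so β^3 = 444. Then (α - 4)^3 - 444 = 0, i.e. α is a root of g(x) = (x - 4)^3 - 444 = x^3 - 12x^2 + 48x - 508. Since g(x) = h(x - 4) where h(x) = x^3 - 444, and h is irreducible over Q (because 444 is not a perfect cube, so h has no rational root, and a monic cubic with no rational root is irreducible), g is also irreducible (irreducibility is preserved under the substitution x → x - 4). Hence m_α(x) = x^3 - 12x^2 + 48x - 508.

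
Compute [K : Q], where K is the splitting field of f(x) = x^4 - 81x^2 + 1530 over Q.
[K : Q] = 4

Solving the quadratic in x^2: x^2 = (81 ± √(81^2 - 4·1530))/2 = (81 ± √441)/2 = (81 ± 21)/2, giving x^2 = 51 or x^2 = 30. So f(x) = (x^2 - 51)(x^2 - 30) and the roots of f are ±√51, ±√30. Hence the splitting field is K = Q(√51, √30). Since 51 and 30 are distinct squarefree integers > 1, their product 1530 is not a perfect square, so √30 ∉ Q(√51). By the tower law [K:Q] = [Q(√51,√30):Q(√51)] · [Q(√51):Q] = 2 · 2 = 4.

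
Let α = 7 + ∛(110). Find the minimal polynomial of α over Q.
m_α(x) = x^3 - 21x^2 + 147x - 453

Set β = α - 7 = ∛(110), so β^3 = 110. Then (α - 7)^3 - 110 = 0, i.e. α is a root of g(x) = (x - 7)^3 - 110 = x^3 - 21x^2 + 147x - 453. Since g(x) = h(x - 7) where h(x) = x^3 - 110, and h is irreducible over Q (because 110 is not a perfect cube, so h has no rational root, and a monic cubic with no rational root is irreducible), g is also irreducible (irreducibility is preserved under the substitution x → x - 7). Hence m_α(x) = x^3 - 21x^2 + 147x - 453.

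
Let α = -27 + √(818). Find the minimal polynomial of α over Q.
m_α(x) = x^2 + 54x - 89

From α + 27 = √(818), squaring gives (α + 27)^2 = 818, i.e. α^2 + 54α + 729 = 818, so α^2 + 54α - 89 = 0. The discriminant of x^2 + 54x - 89 is (54)^2 - 4·(-89) = 2916 + 356 = 3272, and 4·(818) is not a perfect square in Q since 818 is squarefree and ≠ 1. Hence x^2 + 54x - 89 is irreducible over Q and is the minimal polynomial of α.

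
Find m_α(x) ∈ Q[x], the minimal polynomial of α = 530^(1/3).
m_α(x) = x^3 - 530

α satisfies α^3 = 530, so x^3 - 530 annihilates α. By the rational root test, a rational root p/q (in lowest terms) of x^3 - 530 would satisfy p^3 = 530 q^3, forcing q = 1 and p^3 = 530; but 530 is not a perfect cube, contradiction. A monic cubic over Q with no rational root is irreducible (any nontrivial factorization would include a linear factor). Hence x^3 - 530 is the minimal polynomial of α, and in particular [Q(α):Q] = 3.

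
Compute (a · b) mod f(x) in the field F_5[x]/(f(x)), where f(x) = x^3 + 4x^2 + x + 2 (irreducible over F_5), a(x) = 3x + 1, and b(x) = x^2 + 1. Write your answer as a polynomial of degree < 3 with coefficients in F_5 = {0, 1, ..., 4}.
a · b ≡ 4x^2 (mod f(x))

Multiply in F_5[x]: a(x)·b(x) = (3x + 1)·(x^2 + 1) = 3x^3 + x^2 + 3x + 1. This has degree ≥ 3, so divide by f(x) over F_5: 3x^3 + x^2 + 3x + 1 = (3)·(x^3 + 4x^2 + x + 2) + (4x^2). Hence a·b ≡ 4x^2 (mod f). (F_5[x]/(f) is a field with 5^3 = 125 elements since f is irreducible of degree 3.)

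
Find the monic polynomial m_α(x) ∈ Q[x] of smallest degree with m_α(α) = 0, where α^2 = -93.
m_α(x) = x^2 + 93

α satisfies α^2 + 93 = 0, so x^2 + 93 annihilates α. Since d = -93 is squarefree and ≠ 1, it is not a perfect square in Q, so x^2 + 93 has no rational root and is therefore irreducible over Q (a degree-2 polynomial over a field is irreducible iff it has no root). Hence m_α(x) = x^2 + 93.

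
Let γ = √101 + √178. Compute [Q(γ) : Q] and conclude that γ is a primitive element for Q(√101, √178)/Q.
[Q(γ) : Q] = 4 (equivalently, Q(γ) = Q(√101, √178))

Obviously Q(γ) ⊆ Q(√101, √178), and [Q(√101, √178):Q] = 4 (since 101, 178 are distinct squarefree integers > 1 with 17978 not a perfect square). To show equality we compute the minimal polynomial of γ. From γ = √101 + √178: γ^2 = 101 + 2√(17978) + 178 = 279 + 2√(17978), so γ^2 - 279 = 2√(17978); squaring, (γ^2 - 279)^2 = 4·17978, i.e. γ^4 - 558γ^2 + 77841 - 71912 = 0, i.e. γ^4 - 558γ^2 + 5929 = 0. So γ is a root of x^4 - 558x^2 + 5929. This polynomial is irreducible over Q: it has no rational root (each ±√101 ± √178 is irrational), and any factorization into two quadratics over Q would force √(17978) ∈ Q (pairing opposite roots) or √101, √178 ∈ Q (other pairings), all impossible. Hence [Q(γ):Q] = 4 = [Q(√101, √178):Q], so Q(γ) = Q(√101, √178).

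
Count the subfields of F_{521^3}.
F_{521^3} has 2 subfields

The subfields of F_{p^n} are exactly the fields F_{p^d} for d | n (each is the fixed field of the unique index-d subgroup of Gal(F_{p^n}/F_p) ≅ Z/nZ). The divisors of n = 3 are {1, 3}, giving 2 subfields: F_{521^1}, F_{521^3}.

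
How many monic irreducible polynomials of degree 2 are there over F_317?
There are 50086 monic irreducible polynomials of degree 2 over F_317

Each element of F_{317^2} that lies in no proper subfield is a root of exactly one monic irreducible of degree 2 over F_317, and each such polynomial has 2 distinct roots in F_{317^2}. By Möbius inversion the count is N_317(2) = (1/2) Σ_{d|2} μ(2/d) · 317^d = (1/2)(μ(2)·317^1 + μ(1)·317^2) = 100172/2 = 50086.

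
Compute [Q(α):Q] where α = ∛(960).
[Q(α):Q] = 3

The minimal polynomial of α is x^3 - 960, irreducible over Q since 960 is not a perfect cube (so x^3 - 960 has no rational root). Hence [Q(α):Q] = deg(m_α) = 3.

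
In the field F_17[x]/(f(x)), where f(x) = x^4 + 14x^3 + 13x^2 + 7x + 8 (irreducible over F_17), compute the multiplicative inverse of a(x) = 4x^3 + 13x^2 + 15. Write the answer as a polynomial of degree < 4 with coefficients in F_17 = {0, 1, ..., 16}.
a(x)^(-1) ≡ 6x^3 + 2x^2 + 16x + 3 (mod f(x))

Since f is irreducible over F_17, F_17[x]/(f) is a field and a(x) ≠ 0 has an inverse. Apply the extended Euclidean algorithm to f(x) and a(x) in F_17[x]: f(x) = (13x + 8)·a(x) + (11x^2 + 16x + 7);  a(x) = (5x + 14)·(11x^2 + 16x + 7) + (13x + 2);  (11x^2 + 16x + 7) = (10x + 1)·(13x + 2) + (5). The last nonzero remainder is the constant 5 = gcd(f, a) in F_17. Back-substituting through the division chain expresses 5 = s(x)·a(x) + t(x)·f(x) with s(x) ≡ 13x^3 + 10x^2 + 12x + 15 (mod f), so (13x^3 + 10x^2 + 12x + 15)·a(x) ≡ 5 (mod f). Multiplying by 5^(-1) ≡ 7 in F_17 gives a(x)^(-1) ≡ 7·(13x^3 + 10x^2 + 12x + 15) ≡ 6x^3 + 2x^2 + 16x + 3 (mod f). Check: (4x^3 + 13x^2 + 15)·(6x^3 + 2x^2 + 16x + 3) = 7x^6 + x^5 + 5x^4 + 4x^3 + x^2 + 2x + 11 ≡ 1 (mod x^4 + 14x^3 + 13x^2 + 7x + 8).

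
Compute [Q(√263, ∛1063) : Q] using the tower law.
[Q(√263, ∛1063) : Q] = 6

Let L = Q(√263, ∛1063). Since Q(√263) ⊂ L and [Q(√263):Q] = 2, the tower law gives 2 | [L:Q]. Likewise Q(∛1063) ⊂ L with [Q(∛1063):Q] = 3 (because 1063 is not a perfect cube), so 3 | [L:Q]. As gcd(2,3) = 1, [L:Q] is divisible by 6. Conversely L is generated over Q by √263 and ∛1063, so [L:Q] ≤ 2·3 = 6. Therefore [Q(√263, ∛1063) : Q] = 6.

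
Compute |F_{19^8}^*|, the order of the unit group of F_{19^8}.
|F_{19^8}^*| = 16983563040

F_{19^8} has 19^8 = 16983563041 elements; its multiplicative group consists of all nonzero elements, so |F_{19^8}^*| = 16983563041 - 1 = 16983563040. (It is cyclic since any finite subgroup of the multiplicative group of a field is cyclic.)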